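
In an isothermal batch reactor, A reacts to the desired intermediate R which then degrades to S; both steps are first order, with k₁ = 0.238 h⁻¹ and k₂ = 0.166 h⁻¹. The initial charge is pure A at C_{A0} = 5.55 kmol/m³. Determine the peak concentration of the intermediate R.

For a first-order series the maximum intermediate yield is C_{R,max}/C_{A0} = (k₁/k₂)^[k₂/(k₂−k₁)].
= (0.238/0.166)^(0.166/(0.166−0.238)) = (1.434)^(-2.306) = 0.4358.
C_{R,max} = 0.4358×5.55 = 2.42 kmol/m³.

2.42 kmol/m³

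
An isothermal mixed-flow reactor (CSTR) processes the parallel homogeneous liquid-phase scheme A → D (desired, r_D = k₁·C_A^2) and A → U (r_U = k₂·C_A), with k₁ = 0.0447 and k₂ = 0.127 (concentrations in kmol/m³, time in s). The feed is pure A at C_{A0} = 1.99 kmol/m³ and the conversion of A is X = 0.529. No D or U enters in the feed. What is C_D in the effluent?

Exit C_A = C_{A0}(1−X) = 1.99×0.471 = 0.9373 kmol/m³.
Rates in a CSTR are evaluated at the outlet concentration: r_D = 0.0447×0.9373^2 = 0.03927, r_U = 0.127×0.9373 = 0.1190.
Fraction of consumed A going to D: r_D/(r_D+r_U) = 0.2481.
C_D = 0.2481·C_{A0}·X = 0.2481×1.99×0.529 = 0.261 kmol/m³.

0.261 kmol/m³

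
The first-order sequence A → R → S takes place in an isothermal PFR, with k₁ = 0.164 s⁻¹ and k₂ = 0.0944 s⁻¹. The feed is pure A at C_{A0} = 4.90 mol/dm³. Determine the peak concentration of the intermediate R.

2.32 mol/dm³

At the optimum, C_{R,max}/C_{A0} = (k₁/k₂)^[k₂/(k₂−k₁)].
= (0.164/0.0944)^(0.0944/(0.0944−0.164)) = (1.737)^(-1.356) = 0.4728.
C_{R,max} = 0.4728×4.90 = 2.32 mol/dm³.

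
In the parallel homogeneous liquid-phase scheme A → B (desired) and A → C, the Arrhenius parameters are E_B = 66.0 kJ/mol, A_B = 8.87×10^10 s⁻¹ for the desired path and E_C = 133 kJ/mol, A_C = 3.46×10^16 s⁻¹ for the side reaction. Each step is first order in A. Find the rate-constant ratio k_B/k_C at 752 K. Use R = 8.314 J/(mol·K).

0.116

Since both paths have the same order in A, the concentration cancels and S_{B/C} = k_B/k_C = (A_B/A_C)·exp[(E_C−E_B)/(RT)].
(E_C−E_B)/(RT) = (133−66.0)×10³/(8.314×752) = 67000/6252 = 10.72.
k_B/k_C = (8.87×10^10/3.46×10^16)·exp(10.72) = 2.564×10^-6 × 45087 = 0.116.
Since E_B < E_C, lowering the temperature improves selectivity toward B.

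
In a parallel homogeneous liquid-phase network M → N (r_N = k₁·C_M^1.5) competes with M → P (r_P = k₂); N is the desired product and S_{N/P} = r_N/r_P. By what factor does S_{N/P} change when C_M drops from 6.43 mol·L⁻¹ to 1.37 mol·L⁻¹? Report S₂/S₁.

S_{N/P} = (k₁/k₂)·C_M^1.5, so S₂/S₁ = (C_{M,2}/C_{M,1})^1.5.
= (1.37/6.43)^1.5 = (0.2131)^1.5 = 0.0983.

0.0983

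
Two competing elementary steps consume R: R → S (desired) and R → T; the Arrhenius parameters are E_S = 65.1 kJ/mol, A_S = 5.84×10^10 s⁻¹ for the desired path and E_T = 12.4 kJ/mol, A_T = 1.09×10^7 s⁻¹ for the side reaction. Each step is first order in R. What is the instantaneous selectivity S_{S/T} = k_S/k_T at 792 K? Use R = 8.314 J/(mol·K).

With equal orders, S_{S/T} = k_S/k_T = (A_S/A_T)·exp[(E_T−E_S)/(RT)].
(E_T−E_S)/(RT) = (12.4−65.1)×10³/(8.314×792) = -52700/6585 = -8.003.
k_S/k_T = (5.84×10^10/1.09×10^7)·exp(-8.003) = 5358 × 3.343×10^-4 = 1.79.
Since E_S > E_T, raising the temperature improves selectivity toward S.

1.79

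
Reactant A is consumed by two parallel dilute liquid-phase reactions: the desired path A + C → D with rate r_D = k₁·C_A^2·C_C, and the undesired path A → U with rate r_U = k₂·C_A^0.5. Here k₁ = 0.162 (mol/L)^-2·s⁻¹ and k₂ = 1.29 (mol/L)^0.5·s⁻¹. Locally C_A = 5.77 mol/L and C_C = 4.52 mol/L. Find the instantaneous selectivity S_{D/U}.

S_{D/U} = r_D/r_U = (k₁·C_A^2·C_C)/(k₂·C_A^0.5) = (k₁/k₂)·C_A^1.5·C_C.
= (0.162×5.770^2×4.520) / (1.29×5.770^0.5) = 24.38/3.099 = 7.87.

7.87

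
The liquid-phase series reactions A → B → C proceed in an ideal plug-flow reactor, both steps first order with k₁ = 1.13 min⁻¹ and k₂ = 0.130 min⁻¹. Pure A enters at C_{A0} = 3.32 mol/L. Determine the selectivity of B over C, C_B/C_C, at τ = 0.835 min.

15.6

For first-order series with pure A initially, C_B(τ) = k₁C_{A0}/(k₂−k₁)·(e^(−k₁τ) − e^(−k₂τ)).
e^(−k₁τ) = e^(−1.13×0.835) = e^(−0.9435) = 0.3892; e^(−k₂τ) = e^(−0.1085) = 0.8971.
C_B = 1.13×3.32/(0.130−1.13) × (0.3892−0.8971) = (-3.752)×(-0.5079) = 1.905 mol/L.
C_A = C_{A0}e^(−k₁τ) = 1.292 mol/L, so C_C = C_{A0}−C_A−C_B = 0.1223 mol/L; C_B/C_C = 15.6.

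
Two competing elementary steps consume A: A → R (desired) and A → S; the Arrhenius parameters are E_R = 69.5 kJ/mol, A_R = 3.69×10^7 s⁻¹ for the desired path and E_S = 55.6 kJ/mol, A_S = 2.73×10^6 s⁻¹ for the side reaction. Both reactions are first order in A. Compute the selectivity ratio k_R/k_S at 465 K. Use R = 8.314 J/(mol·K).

0.371

Since both paths have the same order in A, the concentration cancels and S_{R/S} = k_R/k_S = (A_R/A_S)·exp[(E_S−E_R)/(RT)].
(E_S−E_R)/(RT) = (55.6−69.5)×10³/(8.314×465) = -13900/3866 = -3.595.
k_R/k_S = (3.69×10^7/2.73×10^6)·exp(-3.595) = 13.52 × 0.02745 = 0.371.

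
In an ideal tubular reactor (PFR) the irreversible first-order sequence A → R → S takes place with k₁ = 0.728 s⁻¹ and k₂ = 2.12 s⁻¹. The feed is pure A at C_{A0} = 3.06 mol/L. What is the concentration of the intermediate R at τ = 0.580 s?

0.581 mol/L

For first-order series with pure A initially, C_R(τ) = k₁C_{A0}/(k₂−k₁)·(e^(−k₁τ) − e^(−k₂τ)).
e^(−k₁τ) = e^(−0.728×0.580) = e^(−0.4222) = 0.6556; e^(−k₂τ) = e^(−1.230) = 0.2924.
C_R = 0.728×3.06/(2.12−0.728) × (0.6556−0.2924) = 1.600×0.3632 = 0.5812 mol/L.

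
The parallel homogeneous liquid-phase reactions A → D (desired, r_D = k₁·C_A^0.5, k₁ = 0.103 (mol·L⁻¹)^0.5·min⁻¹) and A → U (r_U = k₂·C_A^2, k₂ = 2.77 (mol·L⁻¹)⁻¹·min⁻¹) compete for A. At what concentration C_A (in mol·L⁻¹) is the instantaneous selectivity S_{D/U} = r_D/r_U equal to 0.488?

0.180 mol·L⁻¹

S_{D/U} = (k₁/k₂)·C_A^-1.5 ⇒ C_A = (S·k₂/k₁)^(1/(-1.5)).
= (0.488×2.77/0.103)^(-0.6667) = (13.12)^(-0.6667) = 0.180 mol·L⁻¹.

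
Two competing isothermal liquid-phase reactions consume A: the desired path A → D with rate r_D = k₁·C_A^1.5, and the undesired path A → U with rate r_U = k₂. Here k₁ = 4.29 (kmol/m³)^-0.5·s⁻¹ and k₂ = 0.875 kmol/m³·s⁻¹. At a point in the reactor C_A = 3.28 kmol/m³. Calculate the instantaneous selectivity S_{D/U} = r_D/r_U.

29.1

S_{D/U} = r_D/r_U = (k₁·C_A^1.5)/(k₂) = (k₁/k₂)·C_A^1.5.
= (4.29×3.280^1.5) / (0.875) = 25.48/0.8750 = 29.1.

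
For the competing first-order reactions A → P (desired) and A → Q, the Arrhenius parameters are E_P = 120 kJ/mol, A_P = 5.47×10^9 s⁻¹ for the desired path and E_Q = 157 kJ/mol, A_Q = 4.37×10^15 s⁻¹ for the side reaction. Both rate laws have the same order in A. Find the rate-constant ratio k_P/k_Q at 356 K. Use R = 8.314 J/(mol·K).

0.336

Since both paths have the same order in A, the concentration cancels and S_{P/Q} = k_P/k_Q = (A_P/A_Q)·exp[(E_Q−E_P)/(RT)].
(E_Q−E_P)/(RT) = (157−120)×10³/(8.314×356) = 37000/2960 = 12.50.
k_P/k_Q = (5.47×10^9/4.37×10^15)·exp(12.50) = 1.252×10^-6 × 2.686×10^5 = 0.336.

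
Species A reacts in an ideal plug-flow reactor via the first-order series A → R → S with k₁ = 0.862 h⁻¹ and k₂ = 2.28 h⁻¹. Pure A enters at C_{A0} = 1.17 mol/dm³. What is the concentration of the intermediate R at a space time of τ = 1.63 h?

0.157 mol/dm³

Solving the coupled first-order balances gives C_R(τ) = [k₁/(k₂−k₁)]·C_{A0}·(e^(−k₁τ) − e^(−k₂τ)).
e^(−k₁τ) = e^(−0.862×1.63) = e^(−1.405) = 0.2454; e^(−k₂τ) = e^(−3.716) = 0.02432.
C_R = 0.862×1.17/(2.28−0.862) × (0.2454−0.02432) = 0.7112×0.2210 = 0.1572 mol/dm³.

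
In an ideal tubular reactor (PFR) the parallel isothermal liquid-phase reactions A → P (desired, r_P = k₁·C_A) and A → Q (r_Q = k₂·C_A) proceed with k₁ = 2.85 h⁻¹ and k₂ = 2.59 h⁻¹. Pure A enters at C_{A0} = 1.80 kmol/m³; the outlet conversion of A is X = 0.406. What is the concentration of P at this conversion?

C_A = C_{A0}(1−X) = 1.069 kmol/m³.
Both paths are first order in A, so the instantaneous fraction to P is constant: dC_P/d(−C_A) = k₁/(k₁+k₂) = 0.5239.
C_P = 0.5239·(C_{A0}−C_A) = 0.5239×0.7308 = 0.383 kmol/m³.

0.383 kmol/m³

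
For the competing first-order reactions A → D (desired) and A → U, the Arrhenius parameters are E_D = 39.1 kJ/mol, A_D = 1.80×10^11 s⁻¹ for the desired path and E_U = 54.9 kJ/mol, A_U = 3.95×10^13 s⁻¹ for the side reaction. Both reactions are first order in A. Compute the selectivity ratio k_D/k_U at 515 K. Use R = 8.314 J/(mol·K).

0.183

Since both paths have the same order in A, the concentration cancels and S_{D/U} = k_D/k_U = (A_D/A_U)·exp[(E_U−E_D)/(RT)].
(E_U−E_D)/(RT) = (54.9−39.1)×10³/(8.314×515) = 15800/4282 = 3.690.
k_D/k_U = (1.80×10^11/3.95×10^13)·exp(3.690) = 0.004557 × 40.05 = 0.183.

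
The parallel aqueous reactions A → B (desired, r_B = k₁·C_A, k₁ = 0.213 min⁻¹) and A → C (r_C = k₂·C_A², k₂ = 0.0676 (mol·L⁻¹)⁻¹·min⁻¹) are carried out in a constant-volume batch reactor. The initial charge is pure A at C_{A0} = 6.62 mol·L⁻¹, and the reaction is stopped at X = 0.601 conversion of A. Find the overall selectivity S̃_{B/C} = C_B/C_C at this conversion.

C_A = C_{A0}(1−X) = 2.641 mol·L⁻¹.
Along a PFR/batch, dC_B/dC_A = −r_B/(r_B+r_C) = −k₁/(k₁+k₂·C_A).
Integrating from C_{A0} to C_A: C_B = (0.213/0.0676)·ln[(0.213+0.0676·6.62)/(0.213+0.0676·2.64)] = 3.151·ln(0.6605/0.3916) = 1.648 mol·L⁻¹.
C_C = (C_{A0}−C_A)−C_B = 2.331 mol·L⁻¹; S̃_{B/C} = 1.648/2.331 = 0.707.

0.707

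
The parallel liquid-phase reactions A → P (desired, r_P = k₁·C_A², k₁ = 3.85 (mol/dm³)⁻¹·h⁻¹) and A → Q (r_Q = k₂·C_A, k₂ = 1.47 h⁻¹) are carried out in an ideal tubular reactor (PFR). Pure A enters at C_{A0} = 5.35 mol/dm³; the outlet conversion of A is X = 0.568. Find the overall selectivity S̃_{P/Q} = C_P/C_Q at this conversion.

C_A = C_{A0}(1−X) = 2.311 mol/dm³.
Along a PFR/batch, dC_Q/dC_A = −r_Q/(r_P+r_Q) = −k₂/(k₂+k₁·C_A).
Integrating from C_{A0} to C_A: C_Q = (1.47/3.85)·ln[(1.47+3.85·5.35)/(1.47+3.85·2.31)] = 0.3818·ln(22.07/10.37) = 0.2884 mol/dm³.
Then C_P = (C_{A0}−C_A) − C_Q = 3.039 − 0.2884 = 2.750 mol/dm³.
S̃_{P/Q} = C_P/C_Q = 2.750/0.2884 = 9.54.

9.54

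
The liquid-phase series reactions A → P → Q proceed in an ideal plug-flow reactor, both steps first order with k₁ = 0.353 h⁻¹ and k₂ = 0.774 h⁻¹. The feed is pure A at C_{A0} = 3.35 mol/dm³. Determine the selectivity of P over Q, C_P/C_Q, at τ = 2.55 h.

For first-order series with pure A initially, C_P(τ) = k₁C_{A0}/(k₂−k₁)·(e^(−k₁τ) − e^(−k₂τ)).
e^(−k₁τ) = e^(−0.353×2.55) = e^(−0.9001) = 0.4065; e^(−k₂τ) = e^(−1.974) = 0.1389.
C_P = 0.353×3.35/(0.774−0.353) × (0.4065−0.1389) = 2.809×0.2676 = 0.7516 mol/dm³.
C_A = C_{A0}e^(−k₁τ) = 1.362 mol/dm³, so C_Q = C_{A0}−C_A−C_P = 1.237 mol/dm³; C_P/C_Q = 0.608.

0.608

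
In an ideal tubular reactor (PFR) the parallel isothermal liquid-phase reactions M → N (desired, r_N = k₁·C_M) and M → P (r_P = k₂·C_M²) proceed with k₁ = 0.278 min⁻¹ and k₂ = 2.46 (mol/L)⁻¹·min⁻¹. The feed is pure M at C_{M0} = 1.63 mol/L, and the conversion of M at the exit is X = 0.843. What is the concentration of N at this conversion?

C_M = C_{M0}(1−X) = 0.2559 mol/L.
Along a PFR/batch, dC_N/dC_M = −r_N/(r_N+r_P) = −k₁/(k₁+k₂·C_M).
Integrating from C_{M0} to C_M: C_N = (0.278/2.46)·ln[(0.278+2.46·1.63)/(0.278+2.46·0.256)] = 0.1130·ln(4.288/0.9075) = 0.1755 mol/L.

0.175 mol/L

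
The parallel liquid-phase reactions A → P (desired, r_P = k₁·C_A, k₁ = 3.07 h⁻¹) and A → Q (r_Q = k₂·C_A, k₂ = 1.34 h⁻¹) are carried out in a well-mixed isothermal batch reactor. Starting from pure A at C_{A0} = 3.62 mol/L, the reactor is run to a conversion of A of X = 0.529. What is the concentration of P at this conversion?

C_A = C_{A0}(1−X) = 1.705 mol/L.
Both paths are first order in A, so the instantaneous fraction to P is constant: dC_P/d(−C_A) = k₁/(k₁+k₂) = 0.6961.
C_P = 0.6961·(C_{A0}−C_A) = 0.6961×1.915 = 1.33 mol/L.

1.33 mol/L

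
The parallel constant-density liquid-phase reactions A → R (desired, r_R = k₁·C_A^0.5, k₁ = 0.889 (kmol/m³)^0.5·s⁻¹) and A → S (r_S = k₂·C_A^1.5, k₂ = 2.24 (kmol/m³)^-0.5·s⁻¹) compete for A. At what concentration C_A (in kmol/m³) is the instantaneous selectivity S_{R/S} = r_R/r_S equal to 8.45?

S_{R/S} = (k₁/k₂)·C_A⁻¹ ⇒ C_A = (S·k₂/k₁)^(-1).
= (8.45×2.24/0.889)^(-1) = (21.29)^(-1) = 0.0470 kmol/m³.

0.0470 kmol/m³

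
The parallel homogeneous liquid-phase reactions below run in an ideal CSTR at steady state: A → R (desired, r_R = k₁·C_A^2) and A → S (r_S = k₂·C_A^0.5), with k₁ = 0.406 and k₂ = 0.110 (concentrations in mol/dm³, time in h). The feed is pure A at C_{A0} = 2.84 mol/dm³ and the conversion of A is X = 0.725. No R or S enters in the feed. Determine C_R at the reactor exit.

1.48 mol/dm³

Exit C_A = C_{A0}(1−X) = 2.84×0.275 = 0.7810 mol/dm³.
A CSTR operates uniformly at the exit composition, giving r_R = 0.2476 and r_S = 0.09721 (each k·C_A^n at C_A = 0.7810).
Fraction of consumed A going to R: r_R/(r_R+r_S) = 0.7181.
C_R = 0.7181·C_{A0}·X = 0.7181×2.84×0.725 = 1.48 mol/dm³.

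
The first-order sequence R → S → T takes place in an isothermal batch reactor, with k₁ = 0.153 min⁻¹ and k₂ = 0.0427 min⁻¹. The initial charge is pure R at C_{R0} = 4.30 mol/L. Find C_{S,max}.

At the optimum, C_{S,max}/C_{R0} = (k₁/k₂)^[k₂/(k₂−k₁)].
= (0.153/0.0427)^(0.0427/(0.0427−0.153)) = (3.583)^(-0.3871) = 0.6101.
C_{S,max} = 0.6101×4.30 = 2.62 mol/L.

2.62 mol/L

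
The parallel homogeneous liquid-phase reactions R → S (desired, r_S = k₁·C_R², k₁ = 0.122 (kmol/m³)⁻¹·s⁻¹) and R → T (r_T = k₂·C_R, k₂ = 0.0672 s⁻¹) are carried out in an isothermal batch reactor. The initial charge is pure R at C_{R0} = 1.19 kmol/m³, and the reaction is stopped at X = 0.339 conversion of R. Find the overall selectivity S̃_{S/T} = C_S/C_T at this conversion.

C_R = C_{R0}(1−X) = 0.7866 kmol/m³.
Along a PFR/batch, dC_T/dC_R = −r_T/(r_S+r_T) = −k₂/(k₂+k₁·C_R).
Integrating from C_{R0} to C_R: C_T = (0.0672/0.122)·ln[(0.0672+0.122·1.19)/(0.0672+0.122·0.787)] = 0.5508·ln(0.2124/0.1632) = 0.1452 kmol/m³.
Then C_S = (C_{R0}−C_R) − C_T = 0.4034 − 0.1452 = 0.2582 kmol/m³.
S̃_{S/T} = C_S/C_T = 0.2582/0.1452 = 1.78.

1.78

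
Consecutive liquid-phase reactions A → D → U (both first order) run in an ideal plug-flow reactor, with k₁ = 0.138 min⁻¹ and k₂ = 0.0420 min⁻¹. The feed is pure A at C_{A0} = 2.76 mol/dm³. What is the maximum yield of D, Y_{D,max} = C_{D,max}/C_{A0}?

For a first-order series the maximum intermediate yield is C_{D,max}/C_{A0} = (k₁/k₂)^[k₂/(k₂−k₁)].
= (0.138/0.0420)^(0.0420/(0.0420−0.138)) = (3.286)^(-0.4375) = 0.5943.

0.594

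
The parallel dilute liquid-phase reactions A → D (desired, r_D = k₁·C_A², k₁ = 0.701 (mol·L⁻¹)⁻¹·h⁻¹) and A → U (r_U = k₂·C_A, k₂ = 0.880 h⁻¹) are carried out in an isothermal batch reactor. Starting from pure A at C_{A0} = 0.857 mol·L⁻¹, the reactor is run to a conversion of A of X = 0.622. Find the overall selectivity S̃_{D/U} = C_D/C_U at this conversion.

C_A = C_{A0}(1−X) = 0.3239 mol·L⁻¹.
Along a PFR/batch, dC_U/dC_A = −r_U/(r_D+r_U) = −k₂/(k₂+k₁·C_A).
Integrating from C_{A0} to C_A: C_U = (0.880/0.701)·ln[(0.880+0.701·0.857)/(0.880+0.701·0.324)] = 1.255·ln(1.481/1.107) = 0.3651 mol·L⁻¹.
Then C_D = (C_{A0}−C_A) − C_U = 0.5331 − 0.3651 = 0.1680 mol·L⁻¹.
S̃_{D/U} = C_D/C_U = 0.1680/0.3651 = 0.460.

0.460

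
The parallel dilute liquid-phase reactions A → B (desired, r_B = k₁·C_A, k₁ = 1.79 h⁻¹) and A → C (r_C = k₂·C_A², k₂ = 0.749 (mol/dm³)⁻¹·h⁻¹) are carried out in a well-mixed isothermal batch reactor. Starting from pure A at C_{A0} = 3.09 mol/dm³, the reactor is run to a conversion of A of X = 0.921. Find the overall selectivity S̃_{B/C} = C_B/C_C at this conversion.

C_A = C_{A0}(1−X) = 0.2441 mol/dm³.
Along a PFR/batch, dC_B/dC_A = −r_B/(r_B+r_C) = −k₁/(k₁+k₂·C_A).
Integrating from C_{A0} to C_A: C_B = (1.79/0.749)·ln[(1.79+0.749·3.09)/(1.79+0.749·0.244)] = 2.390·ln(4.104/1.973) = 1.751 mol/dm³.
C_C = (C_{A0}−C_A)−C_B = 1.095 mol/dm³; S̃_{B/C} = 1.751/1.095 = 1.60.

1.60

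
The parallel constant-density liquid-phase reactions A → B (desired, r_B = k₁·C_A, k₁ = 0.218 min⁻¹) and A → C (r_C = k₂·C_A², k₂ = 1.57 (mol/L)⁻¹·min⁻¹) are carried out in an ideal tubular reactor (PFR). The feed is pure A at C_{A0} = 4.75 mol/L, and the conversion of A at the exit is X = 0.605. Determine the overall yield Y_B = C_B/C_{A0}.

C_A = C_{A0}(1−X) = 1.876 mol/L.
Along a PFR/batch, dC_B/dC_A = −r_B/(r_B+r_C) = −k₁/(k₁+k₂·C_A).
Integrating from C_{A0} to C_A: C_B = (0.218/1.57)·ln[(0.218+1.57·4.75)/(0.218+1.57·1.88)] = 0.1389·ln(7.676/3.164) = 0.1231 mol/L.
Y_B = C_B/C_{A0} = 0.1231/4.75 = 0.0259.

0.0259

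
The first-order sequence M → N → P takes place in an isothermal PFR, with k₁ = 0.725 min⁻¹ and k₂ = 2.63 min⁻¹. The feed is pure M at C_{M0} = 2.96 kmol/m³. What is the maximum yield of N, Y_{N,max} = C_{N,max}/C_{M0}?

0.169

For a first-order series the maximum intermediate yield is C_{N,max}/C_{M0} = (k₁/k₂)^[k₂/(k₂−k₁)].
= (0.725/2.63)^(2.63/(2.63−0.725)) = (0.2757)^(1.381) = 0.1688.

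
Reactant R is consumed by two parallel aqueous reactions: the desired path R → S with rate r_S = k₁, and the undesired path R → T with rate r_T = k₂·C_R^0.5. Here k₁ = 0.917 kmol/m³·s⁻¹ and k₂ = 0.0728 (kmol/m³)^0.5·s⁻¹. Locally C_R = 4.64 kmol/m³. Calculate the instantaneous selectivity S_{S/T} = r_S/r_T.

5.85

S_{S/T} = r_S/r_T = (k₁)/(k₂·C_R^0.5) = (k₁/k₂)·C_R^-0.5.
= (0.917) / (0.0728×4.640^0.5) = 0.9170/0.1568 = 5.85.
The undesired path is higher order in R, so low C_R (CSTR or dilute feed) favours S.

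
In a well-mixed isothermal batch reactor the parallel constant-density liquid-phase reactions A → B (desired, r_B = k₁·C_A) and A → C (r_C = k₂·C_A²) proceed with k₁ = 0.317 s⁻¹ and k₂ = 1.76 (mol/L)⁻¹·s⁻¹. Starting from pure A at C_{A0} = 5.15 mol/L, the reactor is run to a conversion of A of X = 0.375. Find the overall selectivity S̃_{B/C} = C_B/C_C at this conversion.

0.0438

C_A = C_{A0}(1−X) = 3.219 mol/L.
Along a PFR/batch, dC_B/dC_A = −r_B/(r_B+r_C) = −k₁/(k₁+k₂·C_A).
Integrating from C_{A0} to C_A: C_B = (0.317/1.76)·ln[(0.317+1.76·5.15)/(0.317+1.76·3.22)] = 0.1801·ln(9.381/5.982) = 0.08104 mol/L.
C_C = (C_{A0}−C_A)−C_B = 1.850 mol/L; S̃_{B/C} = 0.08104/1.850 = 0.0438.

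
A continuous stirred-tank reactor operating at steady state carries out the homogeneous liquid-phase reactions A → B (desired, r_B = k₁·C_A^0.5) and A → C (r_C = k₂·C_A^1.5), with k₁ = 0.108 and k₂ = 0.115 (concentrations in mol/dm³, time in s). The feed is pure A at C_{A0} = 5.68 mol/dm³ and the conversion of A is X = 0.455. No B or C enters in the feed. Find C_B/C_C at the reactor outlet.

Exit C_A = C_{A0}(1−X) = 5.68×0.545 = 3.096 mol/dm³.
In a CSTR the entire volume is at exit conditions, so r_B = 0.108×3.096^0.5 = 0.1900 and r_C = 0.115×3.096^1.5 = 0.6263.
Overall selectivity = C_B/C_C = r_Bτ/(r_Cτ) = r_B/r_C = 0.303.

0.303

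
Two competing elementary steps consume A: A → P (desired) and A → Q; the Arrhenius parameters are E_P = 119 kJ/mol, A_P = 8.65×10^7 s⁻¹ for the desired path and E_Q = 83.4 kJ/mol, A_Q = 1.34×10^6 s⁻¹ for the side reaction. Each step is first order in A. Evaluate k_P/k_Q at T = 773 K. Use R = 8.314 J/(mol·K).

With equal orders, S_{P/Q} = k_P/k_Q = (A_P/A_Q)·exp[(E_Q−E_P)/(RT)].
(E_Q−E_P)/(RT) = (83.4−119)×10³/(8.314×773) = -35600/6427 = -5.539.
k_P/k_Q = (8.65×10^7/1.34×10^6)·exp(-5.539) = 64.55 × 0.003929 = 0.254.

0.254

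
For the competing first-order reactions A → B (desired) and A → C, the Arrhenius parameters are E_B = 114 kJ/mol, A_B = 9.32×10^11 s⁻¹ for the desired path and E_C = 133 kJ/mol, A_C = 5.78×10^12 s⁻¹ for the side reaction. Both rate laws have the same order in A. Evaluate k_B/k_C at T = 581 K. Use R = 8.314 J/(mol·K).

8.24

k_B/k_C = (A_B/A_C)·exp[−(E_B−E_C)/(RT)] = (A_B/A_C)·exp[(E_C−E_B)/(RT)].
(E_C−E_B)/(RT) = (133−114)×10³/(8.314×581) = 19000/4830 = 3.933.
k_B/k_C = (9.32×10^11/5.78×10^12)·exp(3.933) = 0.1612 × 51.08 = 8.24.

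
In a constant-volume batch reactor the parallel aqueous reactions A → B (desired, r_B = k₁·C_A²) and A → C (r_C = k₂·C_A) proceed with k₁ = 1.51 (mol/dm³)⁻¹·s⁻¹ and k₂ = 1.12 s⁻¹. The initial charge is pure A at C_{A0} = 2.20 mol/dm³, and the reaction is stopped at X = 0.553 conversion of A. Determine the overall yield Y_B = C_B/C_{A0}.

C_A = C_{A0}(1−X) = 0.9834 mol/dm³.
Along a PFR/batch, dC_C/dC_A = −r_C/(r_B+r_C) = −k₂/(k₂+k₁·C_A).
Integrating from C_{A0} to C_A: C_C = (1.12/1.51)·ln[(1.12+1.51·2.20)/(1.12+1.51·0.983)] = 0.7417·ln(4.442/2.605) = 0.3959 mol/dm³.
Then C_B = (C_{A0}−C_A) − C_C = 1.217 − 0.3959 = 0.8207 mol/dm³.
Y_B = C_B/C_{A0} = 0.8207/2.20 = 0.373.

0.373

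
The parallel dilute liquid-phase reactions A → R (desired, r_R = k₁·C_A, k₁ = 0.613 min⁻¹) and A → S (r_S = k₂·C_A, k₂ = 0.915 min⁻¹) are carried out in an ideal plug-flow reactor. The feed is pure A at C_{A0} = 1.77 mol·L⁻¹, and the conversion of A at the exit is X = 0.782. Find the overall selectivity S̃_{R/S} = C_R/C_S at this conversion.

C_A = C_{A0}(1−X) = 0.3859 mol·L⁻¹.
Both paths are first order in A, so the instantaneous fraction to R is constant: dC_R/d(−C_A) = k₁/(k₁+k₂) = 0.4012.
C_R = 0.4012·(C_{A0}−C_A) = 0.4012×1.384 = 0.555 mol·L⁻¹.
C_S = (C_{A0}−C_A)−C_R = 0.8289 mol·L⁻¹; S̃_{R/S} = 0.5553/0.8289 = 0.670.

0.670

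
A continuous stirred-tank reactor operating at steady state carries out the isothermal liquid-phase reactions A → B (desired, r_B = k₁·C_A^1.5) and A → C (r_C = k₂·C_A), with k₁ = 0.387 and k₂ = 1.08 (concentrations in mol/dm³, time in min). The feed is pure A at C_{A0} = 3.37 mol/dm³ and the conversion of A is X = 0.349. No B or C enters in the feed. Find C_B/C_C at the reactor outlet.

Exit C_A = C_{A0}(1−X) = 3.37×0.651 = 2.194 mol/dm³.
Rates in a CSTR are evaluated at the outlet concentration: r_B = 0.387×2.194^1.5 = 1.258, r_C = 1.08×2.194 = 2.369.
Overall selectivity = C_B/C_C = r_Bτ/(r_Cτ) = r_B/r_C = 0.531.

0.531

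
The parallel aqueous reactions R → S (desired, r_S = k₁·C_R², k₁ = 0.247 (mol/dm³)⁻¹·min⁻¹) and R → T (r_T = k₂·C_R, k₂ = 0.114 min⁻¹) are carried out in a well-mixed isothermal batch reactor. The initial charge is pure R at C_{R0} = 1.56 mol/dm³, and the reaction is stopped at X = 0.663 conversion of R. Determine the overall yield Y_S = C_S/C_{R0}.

C_R = C_{R0}(1−X) = 0.5257 mol/dm³.
Along a PFR/batch, dC_T/dC_R = −r_T/(r_S+r_T) = −k₂/(k₂+k₁·C_R).
Integrating from C_{R0} to C_R: C_T = (0.114/0.247)·ln[(0.114+0.247·1.56)/(0.114+0.247·0.526)] = 0.4615·ln(0.4993/0.2439) = 0.3308 mol/dm³.
Then C_S = (C_{R0}−C_R) − C_T = 1.034 − 0.3308 = 0.7035 mol/dm³.
Y_S = C_S/C_{R0} = 0.7035/1.56 = 0.451.

0.451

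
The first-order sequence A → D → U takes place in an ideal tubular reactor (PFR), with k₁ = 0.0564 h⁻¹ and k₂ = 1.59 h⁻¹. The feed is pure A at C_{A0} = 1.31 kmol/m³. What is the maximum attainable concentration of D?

For a first-order series the maximum intermediate yield is C_{D,max}/C_{A0} = (k₁/k₂)^[k₂/(k₂−k₁)].
= (0.0564/1.59)^(1.59/(1.59−0.0564)) = (0.03547)^(1.037) = 0.03137.
C_{D,max} = 0.03137×1.31 = 0.0411 kmol/m³.

0.0411 kmol/m³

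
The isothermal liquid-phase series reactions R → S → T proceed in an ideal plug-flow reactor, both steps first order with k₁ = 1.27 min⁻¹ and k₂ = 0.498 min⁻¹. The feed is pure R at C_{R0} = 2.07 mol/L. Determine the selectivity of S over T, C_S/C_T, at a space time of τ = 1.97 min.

The intermediate concentration in a first-order A→B→C sequence is C_S = k₁C_{R0}(e^(−k₁τ) − e^(−k₂τ))/(k₂−k₁).
e^(−k₁τ) = e^(−1.27×1.97) = e^(−2.502) = 0.08193; e^(−k₂τ) = e^(−0.9811) = 0.3749.
C_S = 1.27×2.07/(0.498−1.27) × (0.08193−0.3749) = (-3.405)×(-0.2930) = 0.9977 mol/L.
C_R = C_{R0}e^(−k₁τ) = 0.1696 mol/L, so C_T = C_{R0}−C_R−C_S = 0.9027 mol/L; C_S/C_T = 1.11.

1.11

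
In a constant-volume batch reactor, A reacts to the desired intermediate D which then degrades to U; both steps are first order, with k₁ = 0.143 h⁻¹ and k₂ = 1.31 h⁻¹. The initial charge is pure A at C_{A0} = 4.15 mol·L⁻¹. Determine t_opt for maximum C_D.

1.90 h

For first-order series the maximum of C_D occurs at t_opt = ln(k₂/k₁)/(k₂−k₁).
= ln(1.31/0.143)/(1.31−0.143) = ln(9.161)/1.167 = 2.215/1.167 = 1.90 h.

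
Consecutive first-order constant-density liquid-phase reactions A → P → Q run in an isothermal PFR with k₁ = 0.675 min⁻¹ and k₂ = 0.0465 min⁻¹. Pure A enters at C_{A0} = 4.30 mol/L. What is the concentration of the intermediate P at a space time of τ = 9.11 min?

3.01 mol/L

For first-order series with pure A initially, C_P(τ) = k₁C_{A0}/(k₂−k₁)·(e^(−k₁τ) − e^(−k₂τ)).
e^(−k₁τ) = e^(−0.675×9.11) = e^(−6.149) = 0.002135; e^(−k₂τ) = e^(−0.4236) = 0.6547.
C_P = 0.675×4.30/(0.0465−0.675) × (0.002135−0.6547) = (-4.618)×(-0.6525) = 3.014 mol/L.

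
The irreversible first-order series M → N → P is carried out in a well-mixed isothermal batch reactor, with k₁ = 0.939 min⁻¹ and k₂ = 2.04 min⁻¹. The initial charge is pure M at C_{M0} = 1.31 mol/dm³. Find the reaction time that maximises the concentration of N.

0.705 min

For first-order series the maximum of C_N occurs at t_opt = ln(k₂/k₁)/(k₂−k₁).
= ln(2.04/0.939)/(2.04−0.939) = ln(2.173)/1.101 = 0.7759/1.101 = 0.705 min.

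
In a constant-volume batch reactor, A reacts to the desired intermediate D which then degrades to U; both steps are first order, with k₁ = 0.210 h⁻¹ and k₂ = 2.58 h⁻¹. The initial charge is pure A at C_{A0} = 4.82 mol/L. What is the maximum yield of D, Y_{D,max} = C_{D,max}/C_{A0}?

0.0652

Evaluating C_D at t_opt = ln(k₂/k₁)/(k₂−k₁) gives C_{D,max}/C_{A0} = (k₁/k₂)^[k₂/(k₂−k₁)].
= (0.210/2.58)^(2.58/(2.58−0.210)) = (0.08140)^(1.089) = 0.06517.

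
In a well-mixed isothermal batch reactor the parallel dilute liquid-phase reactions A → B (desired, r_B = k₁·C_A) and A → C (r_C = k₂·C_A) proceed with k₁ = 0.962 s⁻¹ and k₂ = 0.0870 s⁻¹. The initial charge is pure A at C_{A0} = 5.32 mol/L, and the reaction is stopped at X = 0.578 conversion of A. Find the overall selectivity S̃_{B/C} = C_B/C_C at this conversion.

11.1

C_A = C_{A0}(1−X) = 2.245 mol/L.
Both paths are first order in A, so the instantaneous fraction to B is constant: dC_B/d(−C_A) = k₁/(k₁+k₂) = 0.9171.
C_B = 0.9171·(C_{A0}−C_A) = 0.9171×3.075 = 2.82 mol/L.
C_C = (C_{A0}−C_A)−C_B = 0.2550 mol/L; S̃_{B/C} = 2.820/0.2550 = 11.1.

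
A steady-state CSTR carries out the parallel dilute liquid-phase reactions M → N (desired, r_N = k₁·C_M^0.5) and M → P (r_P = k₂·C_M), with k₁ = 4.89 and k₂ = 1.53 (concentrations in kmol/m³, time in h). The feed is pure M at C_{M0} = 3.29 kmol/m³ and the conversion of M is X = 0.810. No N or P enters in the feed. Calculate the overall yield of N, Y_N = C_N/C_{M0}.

0.649

Exit C_M = C_{M0}(1−X) = 3.29×0.190 = 0.6251 kmol/m³.
Rates in a CSTR are evaluated at the outlet concentration: r_N = 4.89×0.6251^0.5 = 3.866, r_P = 1.53×0.6251 = 0.9564.
Fraction of consumed M going to N: r_N/(r_N+r_P) = 0.8017.
C_N = 0.8017·C_{M0}·X = 0.8017×3.29×0.810 = 2.14 kmol/m³; Y_N = C_N/C_{M0} = 0.649.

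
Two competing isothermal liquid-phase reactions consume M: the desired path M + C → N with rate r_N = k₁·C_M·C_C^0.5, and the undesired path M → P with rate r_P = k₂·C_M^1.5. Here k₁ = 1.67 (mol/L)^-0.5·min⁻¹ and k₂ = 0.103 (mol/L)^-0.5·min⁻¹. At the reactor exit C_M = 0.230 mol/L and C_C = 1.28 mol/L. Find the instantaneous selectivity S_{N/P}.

38.2

S_{N/P} = r_N/r_P = (k₁·C_M·C_C^0.5)/(k₂·C_M^1.5) = (k₁/k₂)·C_M^-0.5·C_C^0.5.
= (1.67×0.2300×1.280^0.5) / (0.103×0.2300^1.5) = 0.4346/0.01136 = 38.2.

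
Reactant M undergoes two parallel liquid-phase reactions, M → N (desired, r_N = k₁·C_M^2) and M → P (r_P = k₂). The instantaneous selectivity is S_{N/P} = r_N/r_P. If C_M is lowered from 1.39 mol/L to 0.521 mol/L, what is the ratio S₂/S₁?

0.140

S_{N/P} = (k₁/k₂)·C_M^2, so S₂/S₁ = (C_{M,2}/C_{M,1})^2.
= (0.521/1.39)^2 = (0.3748)^2 = 0.140.
Selectivity toward N falls as C_M falls — high-concentration operation is favoured.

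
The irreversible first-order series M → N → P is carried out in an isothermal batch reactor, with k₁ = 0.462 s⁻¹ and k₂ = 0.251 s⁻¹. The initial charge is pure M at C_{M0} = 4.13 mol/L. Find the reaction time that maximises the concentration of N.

2.89 s

The intermediate peaks when r₁ = r₂, i.e. k₁e^(−k₁t) = k₂e^(−k₂t), giving t_opt = ln(k₂/k₁)/(k₂−k₁).
= ln(0.251/0.462)/(0.251−0.462) = ln(0.5433)/-0.2110 = -0.6101/-0.2110 = 2.89 s.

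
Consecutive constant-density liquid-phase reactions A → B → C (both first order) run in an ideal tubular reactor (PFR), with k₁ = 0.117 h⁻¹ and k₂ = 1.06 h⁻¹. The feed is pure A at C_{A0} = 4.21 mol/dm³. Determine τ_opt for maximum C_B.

For first-order series the maximum of C_B occurs at τ_opt = ln(k₂/k₁)/(k₂−k₁).
= ln(1.06/0.117)/(1.06−0.117) = ln(9.060)/0.9430 = 2.204/0.9430 = 2.34 h.

2.34 h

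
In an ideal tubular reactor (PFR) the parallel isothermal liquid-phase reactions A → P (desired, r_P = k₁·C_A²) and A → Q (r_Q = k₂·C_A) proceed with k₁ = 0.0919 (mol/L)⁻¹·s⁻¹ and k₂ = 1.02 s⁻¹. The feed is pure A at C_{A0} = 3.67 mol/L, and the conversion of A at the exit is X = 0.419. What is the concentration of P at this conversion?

0.317 mol/L

C_A = C_{A0}(1−X) = 2.132 mol/L.
Along a PFR/batch, dC_Q/dC_A = −r_Q/(r_P+r_Q) = −k₂/(k₂+k₁·C_A).
Integrating from C_{A0} to C_A: C_Q = (1.02/0.0919)·ln[(1.02+0.0919·3.67)/(1.02+0.0919·2.13)] = 11.10·ln(1.357/1.216) = 1.220 mol/L.
Then C_P = (C_{A0}−C_A) − C_Q = 1.538 − 1.220 = 0.3174 mol/L.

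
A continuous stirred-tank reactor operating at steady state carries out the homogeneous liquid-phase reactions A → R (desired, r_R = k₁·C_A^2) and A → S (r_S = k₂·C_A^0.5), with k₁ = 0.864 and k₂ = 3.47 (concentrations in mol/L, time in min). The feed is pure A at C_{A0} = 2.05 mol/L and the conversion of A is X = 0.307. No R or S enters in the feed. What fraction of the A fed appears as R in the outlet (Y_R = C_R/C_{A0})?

0.0910

Exit C_A = C_{A0}(1−X) = 2.05×0.693 = 1.421 mol/L.
Rates in a CSTR are evaluated at the outlet concentration: r_R = 0.864×1.421^2 = 1.744, r_S = 3.47×1.421^0.5 = 4.136.
Fraction of consumed A going to R: r_R/(r_R+r_S) = 0.2966.
C_R = 0.2966·C_{A0}·X = 0.2966×2.05×0.307 = 0.187 mol/L; Y_R = C_R/C_{A0} = 0.0910.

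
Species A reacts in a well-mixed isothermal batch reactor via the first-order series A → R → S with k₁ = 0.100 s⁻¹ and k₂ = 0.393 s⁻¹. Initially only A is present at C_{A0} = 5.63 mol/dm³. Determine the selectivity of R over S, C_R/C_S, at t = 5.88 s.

Solving the coupled first-order balances gives C_R(t) = [k₁/(k₂−k₁)]·C_{A0}·(e^(−k₁t) − e^(−k₂t)).
e^(−k₁t) = e^(−0.100×5.88) = e^(−0.5880) = 0.5554; e^(−k₂t) = e^(−2.311) = 0.09918.
C_R = 0.100×5.63/(0.393−0.100) × (0.5554−0.09918) = 1.922×0.4563 = 0.8767 mol/dm³.
C_A = C_{A0}e^(−k₁t) = 3.127 mol/dm³, so C_S = C_{A0}−C_A−C_R = 1.626 mol/dm³; C_R/C_S = 0.539.

0.539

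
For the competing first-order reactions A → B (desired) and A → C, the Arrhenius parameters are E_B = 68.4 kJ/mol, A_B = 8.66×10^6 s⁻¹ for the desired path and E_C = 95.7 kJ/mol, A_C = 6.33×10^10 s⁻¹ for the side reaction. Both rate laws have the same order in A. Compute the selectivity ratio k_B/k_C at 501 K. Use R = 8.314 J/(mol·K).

0.0961

With equal orders, S_{B/C} = k_B/k_C = (A_B/A_C)·exp[(E_C−E_B)/(RT)].
(E_C−E_B)/(RT) = (95.7−68.4)×10³/(8.314×501) = 27300/4165 = 6.554.
k_B/k_C = (8.66×10^6/6.33×10^10)·exp(6.554) = 1.368×10^-4 × 702.1 = 0.0961.
Since E_B < E_C, lowering the temperature improves selectivity toward B.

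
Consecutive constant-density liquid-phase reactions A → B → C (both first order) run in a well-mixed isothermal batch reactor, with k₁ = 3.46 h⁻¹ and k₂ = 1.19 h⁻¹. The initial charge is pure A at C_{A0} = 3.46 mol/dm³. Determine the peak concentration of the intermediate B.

1.98 mol/dm³

At the optimum, C_{B,max}/C_{A0} = (k₁/k₂)^[k₂/(k₂−k₁)].
= (3.46/1.19)^(1.19/(1.19−3.46)) = (2.908)^(-0.5242) = 0.5715.
C_{B,max} = 0.5715×3.46 = 1.98 mol/dm³.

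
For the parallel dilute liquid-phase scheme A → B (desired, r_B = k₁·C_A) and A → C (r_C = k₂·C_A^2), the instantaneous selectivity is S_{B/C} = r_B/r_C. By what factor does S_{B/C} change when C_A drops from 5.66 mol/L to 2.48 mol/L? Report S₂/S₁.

2.28

S_{B/C} = (k₁/k₂)·C_A⁻¹, so S₂/S₁ = (C_{A,2}/C_{A,1})⁻¹.
= 5.66/2.48 = 2.28.
Selectivity toward B rises as C_A falls — low-concentration operation is favoured.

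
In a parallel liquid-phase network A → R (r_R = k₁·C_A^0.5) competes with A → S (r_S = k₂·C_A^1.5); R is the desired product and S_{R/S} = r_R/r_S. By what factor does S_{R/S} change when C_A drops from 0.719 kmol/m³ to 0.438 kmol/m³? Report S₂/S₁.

S_{R/S} = (k₁/k₂)·C_A⁻¹, so S₂/S₁ = (C_{A,2}/C_{A,1})⁻¹.
= 0.719/0.438 = 1.64.
Selectivity toward R rises as C_A falls — low-concentration operation is favoured.

1.64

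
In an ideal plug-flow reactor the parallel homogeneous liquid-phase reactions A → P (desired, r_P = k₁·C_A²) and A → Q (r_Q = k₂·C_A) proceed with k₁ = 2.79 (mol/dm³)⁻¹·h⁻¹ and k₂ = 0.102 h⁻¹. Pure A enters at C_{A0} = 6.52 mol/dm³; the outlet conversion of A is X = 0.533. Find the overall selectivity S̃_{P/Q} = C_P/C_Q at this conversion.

125

C_A = C_{A0}(1−X) = 3.045 mol/dm³.
Along a PFR/batch, dC_Q/dC_A = −r_Q/(r_P+r_Q) = −k₂/(k₂+k₁·C_A).
Integrating from C_{A0} to C_A: C_Q = (0.102/2.79)·ln[(0.102+2.79·6.52)/(0.102+2.79·3.04)] = 0.03656·ln(18.29/8.597) = 0.02761 mol/dm³.
Then C_P = (C_{A0}−C_A) − C_Q = 3.475 − 0.02761 = 3.448 mol/dm³.
S̃_{P/Q} = C_P/C_Q = 3.448/0.02761 = 125.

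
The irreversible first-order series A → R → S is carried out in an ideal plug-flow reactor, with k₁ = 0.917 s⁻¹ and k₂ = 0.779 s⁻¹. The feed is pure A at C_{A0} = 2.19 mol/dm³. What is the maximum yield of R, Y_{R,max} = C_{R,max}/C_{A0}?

At the optimum, C_{R,max}/C_{A0} = (k₁/k₂)^[k₂/(k₂−k₁)].
= (0.917/0.779)^(0.779/(0.779−0.917)) = (1.177)^(-5.645) = 0.3983.

0.398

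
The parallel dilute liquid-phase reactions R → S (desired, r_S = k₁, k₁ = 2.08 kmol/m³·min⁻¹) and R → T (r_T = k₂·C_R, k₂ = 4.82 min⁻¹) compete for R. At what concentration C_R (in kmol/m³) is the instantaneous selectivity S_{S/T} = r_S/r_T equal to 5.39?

S_{S/T} = (k₁/k₂)·C_R⁻¹ ⇒ C_R = (S·k₂/k₁)^(-1).
= (5.39×4.82/2.08)^(-1) = (12.49)^(-1) = 0.0801 kmol/m³.

0.0801 kmol/m³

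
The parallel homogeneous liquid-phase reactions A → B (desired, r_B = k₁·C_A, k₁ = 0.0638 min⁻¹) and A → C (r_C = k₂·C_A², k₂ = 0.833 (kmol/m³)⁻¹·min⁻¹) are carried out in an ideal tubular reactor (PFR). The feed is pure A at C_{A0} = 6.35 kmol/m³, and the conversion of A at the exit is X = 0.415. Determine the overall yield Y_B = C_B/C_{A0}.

C_A = C_{A0}(1−X) = 3.715 kmol/m³.
Along a PFR/batch, dC_B/dC_A = −r_B/(r_B+r_C) = −k₁/(k₁+k₂·C_A).
Integrating from C_{A0} to C_A: C_B = (0.0638/0.833)·ln[(0.0638+0.833·6.35)/(0.0638+0.833·3.71)] = 0.07659·ln(5.353/3.158) = 0.04042 kmol/m³.
Y_B = C_B/C_{A0} = 0.04042/6.35 = 0.00637.

0.00637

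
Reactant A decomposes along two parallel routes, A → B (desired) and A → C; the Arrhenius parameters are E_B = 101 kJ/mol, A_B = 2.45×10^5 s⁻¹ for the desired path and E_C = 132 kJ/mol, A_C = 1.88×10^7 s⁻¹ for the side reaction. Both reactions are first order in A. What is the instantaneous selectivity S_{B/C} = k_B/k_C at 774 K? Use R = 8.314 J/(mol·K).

1.61

With equal orders, S_{B/C} = k_B/k_C = (A_B/A_C)·exp[(E_C−E_B)/(RT)].
(E_C−E_B)/(RT) = (132−101)×10³/(8.314×774) = 31000/6435 = 4.817.
k_B/k_C = (2.45×10^5/1.88×10^7)·exp(4.817) = 0.01303 × 123.6 = 1.61.
Since E_B < E_C, lowering the temperature improves selectivity toward B.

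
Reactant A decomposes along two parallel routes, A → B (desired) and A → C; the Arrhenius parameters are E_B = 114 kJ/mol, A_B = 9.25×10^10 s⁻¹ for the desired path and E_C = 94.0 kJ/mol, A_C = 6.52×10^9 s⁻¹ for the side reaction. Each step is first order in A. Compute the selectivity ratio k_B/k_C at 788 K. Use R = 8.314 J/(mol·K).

0.670

Since both paths have the same order in A, the concentration cancels and S_{B/C} = k_B/k_C = (A_B/A_C)·exp[(E_C−E_B)/(RT)].
(E_C−E_B)/(RT) = (94.0−114)×10³/(8.314×788) = -20000/6551 = -3.053.
k_B/k_C = (9.25×10^10/6.52×10^9)·exp(-3.053) = 14.19 × 0.04723 = 0.670.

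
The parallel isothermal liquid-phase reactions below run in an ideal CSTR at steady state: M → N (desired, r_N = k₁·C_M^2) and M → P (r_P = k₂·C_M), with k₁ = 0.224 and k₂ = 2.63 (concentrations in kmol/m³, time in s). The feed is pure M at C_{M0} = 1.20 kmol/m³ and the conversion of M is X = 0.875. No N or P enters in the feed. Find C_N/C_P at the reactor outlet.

0.0128

Exit C_M = C_{M0}(1−X) = 1.20×0.125 = 0.1500 kmol/m³.
A CSTR operates uniformly at the exit composition, giving r_N = 0.005040 and r_P = 0.3945 (each k·C_M^n at C_M = 0.1500).
Overall selectivity = C_N/C_P = r_Nτ/(r_Pτ) = r_N/r_P = 0.0128.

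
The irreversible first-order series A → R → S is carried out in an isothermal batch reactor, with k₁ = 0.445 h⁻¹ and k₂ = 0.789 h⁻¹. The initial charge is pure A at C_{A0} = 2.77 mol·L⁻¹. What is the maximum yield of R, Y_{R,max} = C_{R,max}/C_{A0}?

For a first-order series the maximum intermediate yield is C_{R,max}/C_{A0} = (k₁/k₂)^[k₂/(k₂−k₁)].
= (0.445/0.789)^(0.789/(0.789−0.445)) = (0.5640)^(2.294) = 0.2689.

0.269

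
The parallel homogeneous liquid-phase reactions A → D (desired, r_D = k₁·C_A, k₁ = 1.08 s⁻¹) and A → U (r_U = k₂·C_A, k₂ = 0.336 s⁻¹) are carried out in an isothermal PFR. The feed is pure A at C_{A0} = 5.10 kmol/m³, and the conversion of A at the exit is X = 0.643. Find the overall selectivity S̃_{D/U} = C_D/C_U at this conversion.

C_A = C_{A0}(1−X) = 1.821 kmol/m³.
Both paths are first order in A, so the instantaneous fraction to D is constant: dC_D/d(−C_A) = k₁/(k₁+k₂) = 0.7627.
C_D = 0.7627·(C_{A0}−C_A) = 0.7627×3.279 = 2.50 kmol/m³.
C_U = (C_{A0}−C_A)−C_D = 0.7781 kmol/m³; S̃_{D/U} = 2.501/0.7781 = 3.21.

3.21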